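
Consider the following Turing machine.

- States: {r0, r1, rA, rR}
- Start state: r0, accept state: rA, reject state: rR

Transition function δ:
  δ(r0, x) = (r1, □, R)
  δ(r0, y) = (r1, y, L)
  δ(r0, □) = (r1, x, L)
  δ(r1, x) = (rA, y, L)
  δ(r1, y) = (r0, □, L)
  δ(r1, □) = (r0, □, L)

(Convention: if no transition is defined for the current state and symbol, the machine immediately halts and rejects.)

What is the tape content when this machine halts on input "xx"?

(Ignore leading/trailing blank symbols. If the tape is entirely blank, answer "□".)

Execution trace:
Initial: [r0]xx
Step 1: δ(r0, x) = (r1, □, R) → □[r1]x
Step 2: δ(r1, x) = (rA, y, L) → [rA]□y

The machine reaches the accept state rA and halts.

Final tape (ignoring leading/trailing blanks): y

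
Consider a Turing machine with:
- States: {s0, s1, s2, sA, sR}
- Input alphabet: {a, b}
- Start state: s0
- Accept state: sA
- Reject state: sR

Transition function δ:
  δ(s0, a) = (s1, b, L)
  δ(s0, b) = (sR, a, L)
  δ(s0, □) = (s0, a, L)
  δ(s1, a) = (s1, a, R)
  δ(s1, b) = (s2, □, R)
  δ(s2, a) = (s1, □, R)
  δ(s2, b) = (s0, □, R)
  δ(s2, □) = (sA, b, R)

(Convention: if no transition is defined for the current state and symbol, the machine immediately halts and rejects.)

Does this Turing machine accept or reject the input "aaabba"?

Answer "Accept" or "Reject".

Execution trace:
Initial: [s0]aaabba
Step 1: δ(s0, a) = (s1, b, L) → [s1]□baabba

No transition is defined for δ(s1, □). By convention the machine halts and rejects.

Answer: Reject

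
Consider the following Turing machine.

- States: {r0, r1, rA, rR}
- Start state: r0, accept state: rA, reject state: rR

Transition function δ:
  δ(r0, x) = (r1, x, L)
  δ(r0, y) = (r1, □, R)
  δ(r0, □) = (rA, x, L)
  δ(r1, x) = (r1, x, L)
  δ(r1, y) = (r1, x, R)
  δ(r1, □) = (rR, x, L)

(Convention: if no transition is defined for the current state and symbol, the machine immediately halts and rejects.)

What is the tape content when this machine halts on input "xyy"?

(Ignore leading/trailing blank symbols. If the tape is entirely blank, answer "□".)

Execution trace:
Initial: [r0]xyy
Step 1: δ(r0, x) = (r1, x, L) → [r1]□xyy
Step 2: δ(r1, □) = (rR, x, L) → [rR]□xxyy

The machine reaches the reject state rR and halts.

Final tape (ignoring leading/trailing blanks): xxyy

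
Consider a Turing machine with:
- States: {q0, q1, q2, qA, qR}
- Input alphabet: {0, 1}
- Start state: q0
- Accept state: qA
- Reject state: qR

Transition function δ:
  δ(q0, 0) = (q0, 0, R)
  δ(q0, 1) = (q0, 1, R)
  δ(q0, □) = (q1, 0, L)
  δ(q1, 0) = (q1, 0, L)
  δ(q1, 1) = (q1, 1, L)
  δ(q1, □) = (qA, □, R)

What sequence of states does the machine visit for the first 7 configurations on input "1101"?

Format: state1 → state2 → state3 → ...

Execution trace:
Initial: [q0]1101
Step 1: δ(q0, 1) = (q0, 1, R) → 1[q0]101
Step 2: δ(q0, 1) = (q0, 1, R) → 11[q0]01
Step 3: δ(q0, 0) = (q0, 0, R) → 110[q0]1
Step 4: δ(q0, 1) = (q0, 1, R) → 1101[q0]□
Step 5: δ(q0, □) = (q1, 0, L) → 110[q1]10
Step 6: δ(q1, 1) = (q1, 1, L) → 11[q1]010

State sequence: q0 → q0 → q0 → q0 → q0 → q1 → q1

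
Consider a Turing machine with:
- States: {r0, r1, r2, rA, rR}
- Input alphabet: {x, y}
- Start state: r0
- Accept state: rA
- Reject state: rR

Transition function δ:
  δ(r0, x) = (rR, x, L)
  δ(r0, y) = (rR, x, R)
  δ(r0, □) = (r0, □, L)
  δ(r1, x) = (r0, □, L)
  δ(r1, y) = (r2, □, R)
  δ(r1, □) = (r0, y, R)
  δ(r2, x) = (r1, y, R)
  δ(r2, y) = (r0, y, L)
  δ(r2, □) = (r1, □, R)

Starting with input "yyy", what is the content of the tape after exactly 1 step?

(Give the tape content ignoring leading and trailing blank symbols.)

Execution trace:
Initial: [r0]yyy
Step 1: δ(r0, y) = (rR, x, R) → x[rR]yy

The machine reaches the reject state rR and halts.

After 1 step, the tape (ignoring leading/trailing blanks) is: xyy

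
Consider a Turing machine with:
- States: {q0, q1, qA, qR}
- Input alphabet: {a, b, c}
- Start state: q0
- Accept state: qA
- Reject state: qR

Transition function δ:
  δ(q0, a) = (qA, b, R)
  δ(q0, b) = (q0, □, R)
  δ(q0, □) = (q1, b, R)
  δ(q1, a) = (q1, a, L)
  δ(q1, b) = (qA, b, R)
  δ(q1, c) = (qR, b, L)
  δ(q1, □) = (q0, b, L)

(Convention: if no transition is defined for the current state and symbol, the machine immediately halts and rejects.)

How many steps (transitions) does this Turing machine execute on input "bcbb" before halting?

Execution trace:
Initial: [q0]bcbb
Step 1: δ(q0, b) = (q0, □, R) → □[q0]cbb

No transition is defined for δ(q0, c). By convention the machine halts and rejects.

The machine executed 1 step before halting.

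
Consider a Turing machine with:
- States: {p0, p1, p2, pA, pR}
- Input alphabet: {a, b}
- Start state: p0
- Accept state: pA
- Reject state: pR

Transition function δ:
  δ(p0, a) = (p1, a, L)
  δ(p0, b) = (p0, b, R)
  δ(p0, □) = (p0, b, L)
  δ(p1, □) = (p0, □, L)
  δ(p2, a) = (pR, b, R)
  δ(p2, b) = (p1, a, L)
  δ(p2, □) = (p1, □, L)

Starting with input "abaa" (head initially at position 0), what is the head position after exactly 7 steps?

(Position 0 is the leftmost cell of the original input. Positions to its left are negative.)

Execution trace (head position shown):
Step 0: [p0]abaa  (head at position 0)
Step 1: move left → [p1]□abaa  (head at position -1)
Step 2: move left → [p0]□□abaa  (head at position -2)
Step 3: move left → [p0]□b□abaa  (head at position -3)
Step 4: move left → [p0]□bb□abaa  (head at position -4)
Step 5: move left → [p0]□bbb□abaa  (head at position -5)
Step 6: move left → [p0]□bbbb□abaa  (head at position -6)
Step 7: move left → [p0]□bbbbb□abaa  (head at position -7)

After 7 steps, the head is at position -7.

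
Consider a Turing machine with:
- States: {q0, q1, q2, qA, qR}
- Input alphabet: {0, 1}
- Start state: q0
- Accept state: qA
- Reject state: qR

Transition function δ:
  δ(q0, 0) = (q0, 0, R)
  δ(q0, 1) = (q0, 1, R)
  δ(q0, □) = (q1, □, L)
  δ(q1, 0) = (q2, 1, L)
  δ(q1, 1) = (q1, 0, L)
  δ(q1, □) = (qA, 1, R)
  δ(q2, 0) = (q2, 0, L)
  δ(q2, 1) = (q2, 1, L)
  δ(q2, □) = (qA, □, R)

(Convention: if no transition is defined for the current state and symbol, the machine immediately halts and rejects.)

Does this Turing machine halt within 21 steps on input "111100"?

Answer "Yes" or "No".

Execution trace:
Initial: [q0]111100
Step 1: δ(q0, 1) = (q0, 1, R) → 1[q0]11100
Step 2: δ(q0, 1) = (q0, 1, R) → 11[q0]1100
Step 3: δ(q0, 1) = (q0, 1, R) → 111[q0]100
Step 4: δ(q0, 1) = (q0, 1, R) → 1111[q0]00
Step 5: δ(q0, 0) = (q0, 0, R) → 11110[q0]0
Step 6: δ(q0, 0) = (q0, 0, R) → 111100[q0]□
Step 7: δ(q0, □) = (q1, □, L) → 11110[q1]0□
Step 8: δ(q1, 0) = (q2, 1, L) → 1111[q2]01□
Step 9: δ(q2, 0) = (q2, 0, L) → 111[q2]101□
Step 10: δ(q2, 1) = (q2, 1, L) → 11[q2]1101□
Step 11: δ(q2, 1) = (q2, 1, L) → 1[q2]11101□
Step 12: δ(q2, 1) = (q2, 1, L) → [q2]111101□
Step 13: δ(q2, 1) = (q2, 1, L) → [q2]□111101□
Step 14: δ(q2, □) = (qA, □, R) → □[qA]111101□

The machine reaches the accept state qA and halts.
The machine halted after 14 steps (within the 21-step bound).

Answer: Yes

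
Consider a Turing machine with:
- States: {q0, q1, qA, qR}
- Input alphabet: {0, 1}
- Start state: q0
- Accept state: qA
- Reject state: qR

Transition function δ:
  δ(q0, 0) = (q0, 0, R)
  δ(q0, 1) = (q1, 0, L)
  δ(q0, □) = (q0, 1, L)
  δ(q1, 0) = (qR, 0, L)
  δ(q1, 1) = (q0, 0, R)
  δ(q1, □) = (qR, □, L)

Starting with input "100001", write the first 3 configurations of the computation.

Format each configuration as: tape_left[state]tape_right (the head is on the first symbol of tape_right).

Transitions applied:
Step 1: δ(q0, 1) = (q1, 0, L)
Step 2: δ(q1, □) = (qR, □, L)

The first 3 configurations are:
[q0]100001 ⊢ [q1]□000001 ⊢ [qR]□□000001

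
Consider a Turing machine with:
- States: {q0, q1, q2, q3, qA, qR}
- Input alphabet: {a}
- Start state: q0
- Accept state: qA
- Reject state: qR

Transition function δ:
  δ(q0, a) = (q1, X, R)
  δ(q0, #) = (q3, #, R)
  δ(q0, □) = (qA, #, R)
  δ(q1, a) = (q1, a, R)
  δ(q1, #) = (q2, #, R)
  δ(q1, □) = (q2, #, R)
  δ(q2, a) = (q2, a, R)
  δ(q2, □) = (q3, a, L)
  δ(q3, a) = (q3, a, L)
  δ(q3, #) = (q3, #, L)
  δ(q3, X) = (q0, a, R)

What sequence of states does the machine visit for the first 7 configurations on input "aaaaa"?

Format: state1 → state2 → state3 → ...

Execution trace:
Initial: [q0]aaaaa
Step 1: δ(q0, a) = (q1, X, R) → X[q1]aaaa
Step 2: δ(q1, a) = (q1, a, R) → Xa[q1]aaa
Step 3: δ(q1, a) = (q1, a, R) → Xaa[q1]aa
Step 4: δ(q1, a) = (q1, a, R) → Xaaa[q1]a
Step 5: δ(q1, a) = (q1, a, R) → Xaaaa[q1]□
Step 6: δ(q1, □) = (q2, #, R) → Xaaaa#[q2]□

State sequence: q0 → q1 → q1 → q1 → q1 → q1 → q2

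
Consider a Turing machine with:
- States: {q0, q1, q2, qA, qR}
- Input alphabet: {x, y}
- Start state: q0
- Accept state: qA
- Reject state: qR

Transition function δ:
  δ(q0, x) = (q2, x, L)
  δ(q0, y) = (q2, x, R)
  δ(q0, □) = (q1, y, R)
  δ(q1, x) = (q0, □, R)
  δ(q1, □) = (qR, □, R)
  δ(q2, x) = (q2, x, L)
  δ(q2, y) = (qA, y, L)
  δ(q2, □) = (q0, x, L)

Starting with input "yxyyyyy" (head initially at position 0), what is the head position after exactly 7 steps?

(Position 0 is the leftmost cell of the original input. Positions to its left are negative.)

Execution trace (head position shown):
Step 0: [q0]yxyyyyy  (head at position 0)
Step 1: move right → x[q2]xyyyyy  (head at position 1)
Step 2: move left → [q2]xxyyyyy  (head at position 0)
Step 3: move left → [q2]□xxyyyyy  (head at position -1)
Step 4: move left → [q0]□xxxyyyyy  (head at position -2)
Step 5: move right → y[q1]xxxyyyyy  (head at position -1)
Step 6: move right → y□[q0]xxyyyyy  (head at position 0)
Step 7: move left → y[q2]□xxyyyyy  (head at position -1)

After 7 steps, the head is at position -1.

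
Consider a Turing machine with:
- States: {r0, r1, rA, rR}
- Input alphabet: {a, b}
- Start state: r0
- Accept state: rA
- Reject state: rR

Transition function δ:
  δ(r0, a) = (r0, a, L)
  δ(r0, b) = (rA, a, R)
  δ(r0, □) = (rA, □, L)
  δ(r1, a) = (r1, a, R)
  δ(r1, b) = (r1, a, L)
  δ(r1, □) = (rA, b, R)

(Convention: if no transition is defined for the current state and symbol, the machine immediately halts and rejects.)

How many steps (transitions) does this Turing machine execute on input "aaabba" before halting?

Execution trace:
Initial: [r0]aaabba
Step 1: δ(r0, a) = (r0, a, L) → [r0]□aaabba
Step 2: δ(r0, □) = (rA, □, L) → [rA]□□aaabba

The machine reaches the accept state rA and halts.

The machine executed 2 steps before halting.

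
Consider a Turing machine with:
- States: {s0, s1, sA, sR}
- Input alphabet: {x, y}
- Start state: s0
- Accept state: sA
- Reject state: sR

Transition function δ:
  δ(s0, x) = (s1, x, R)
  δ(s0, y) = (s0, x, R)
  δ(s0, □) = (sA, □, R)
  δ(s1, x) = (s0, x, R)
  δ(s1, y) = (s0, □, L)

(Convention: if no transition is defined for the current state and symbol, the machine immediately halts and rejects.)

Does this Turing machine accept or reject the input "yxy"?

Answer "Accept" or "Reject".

Execution trace:
Initial: [s0]yxy
Step 1: δ(s0, y) = (s0, x, R) → x[s0]xy
Step 2: δ(s0, x) = (s1, x, R) → xx[s1]y
Step 3: δ(s1, y) = (s0, □, L) → x[s0]x□
Step 4: δ(s0, x) = (s1, x, R) → xx[s1]□

No transition is defined for δ(s1, □). By convention the machine halts and rejects.

Answer: Reject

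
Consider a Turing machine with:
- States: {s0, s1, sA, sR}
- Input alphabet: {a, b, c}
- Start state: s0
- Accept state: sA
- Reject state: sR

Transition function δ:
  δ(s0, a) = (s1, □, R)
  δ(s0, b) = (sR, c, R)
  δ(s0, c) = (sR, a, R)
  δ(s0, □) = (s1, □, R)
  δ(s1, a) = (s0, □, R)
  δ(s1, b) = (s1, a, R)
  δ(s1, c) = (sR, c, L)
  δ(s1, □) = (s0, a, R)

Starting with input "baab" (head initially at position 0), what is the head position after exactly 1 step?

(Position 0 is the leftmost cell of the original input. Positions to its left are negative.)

Execution trace (head position shown):
Step 0: [s0]baab  (head at position 0)
Step 1: move right → c[sR]aab  (head at position 1)

After 1 step, the head is at position 1.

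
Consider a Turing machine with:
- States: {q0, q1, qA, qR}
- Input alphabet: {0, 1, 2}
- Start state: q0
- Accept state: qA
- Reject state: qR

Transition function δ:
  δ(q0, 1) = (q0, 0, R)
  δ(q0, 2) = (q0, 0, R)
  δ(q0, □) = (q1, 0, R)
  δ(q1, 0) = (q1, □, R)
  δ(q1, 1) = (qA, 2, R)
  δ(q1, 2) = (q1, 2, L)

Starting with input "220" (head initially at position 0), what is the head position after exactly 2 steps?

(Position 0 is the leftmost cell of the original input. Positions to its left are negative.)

Execution trace (head position shown):
Step 0: [q0]220  (head at position 0)
Step 1: move right → 0[q0]20  (head at position 1)
Step 2: move right → 00[q0]0  (head at position 2)

After 2 steps, the head is at position 2.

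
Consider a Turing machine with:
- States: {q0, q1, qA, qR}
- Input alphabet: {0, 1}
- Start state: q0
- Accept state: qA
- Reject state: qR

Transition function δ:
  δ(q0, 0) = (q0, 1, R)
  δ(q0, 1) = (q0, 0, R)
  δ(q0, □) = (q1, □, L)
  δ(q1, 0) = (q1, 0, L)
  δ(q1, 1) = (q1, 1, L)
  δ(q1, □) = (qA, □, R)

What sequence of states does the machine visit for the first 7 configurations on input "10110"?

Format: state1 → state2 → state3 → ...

Execution trace:
Initial: [q0]10110
Step 1: δ(q0, 1) = (q0, 0, R) → 0[q0]0110
Step 2: δ(q0, 0) = (q0, 1, R) → 01[q0]110
Step 3: δ(q0, 1) = (q0, 0, R) → 010[q0]10
Step 4: δ(q0, 1) = (q0, 0, R) → 0100[q0]0
Step 5: δ(q0, 0) = (q0, 1, R) → 01001[q0]□
Step 6: δ(q0, □) = (q1, □, L) → 0100[q1]1□

State sequence: q0 → q0 → q0 → q0 → q0 → q0 → q1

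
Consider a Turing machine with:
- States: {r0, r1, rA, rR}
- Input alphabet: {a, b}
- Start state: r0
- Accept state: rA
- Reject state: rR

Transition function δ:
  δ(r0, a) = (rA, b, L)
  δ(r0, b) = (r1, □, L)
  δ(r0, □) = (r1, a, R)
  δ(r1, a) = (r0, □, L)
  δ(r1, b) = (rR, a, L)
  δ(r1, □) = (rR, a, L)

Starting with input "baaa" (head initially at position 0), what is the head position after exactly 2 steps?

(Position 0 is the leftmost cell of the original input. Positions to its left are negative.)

Execution trace (head position shown):
Step 0: [r0]baaa  (head at position 0)
Step 1: move left → [r1]□□aaa  (head at position -1)
Step 2: move left → [rR]□a□aaa  (head at position -2)

After 2 steps, the head is at position -2.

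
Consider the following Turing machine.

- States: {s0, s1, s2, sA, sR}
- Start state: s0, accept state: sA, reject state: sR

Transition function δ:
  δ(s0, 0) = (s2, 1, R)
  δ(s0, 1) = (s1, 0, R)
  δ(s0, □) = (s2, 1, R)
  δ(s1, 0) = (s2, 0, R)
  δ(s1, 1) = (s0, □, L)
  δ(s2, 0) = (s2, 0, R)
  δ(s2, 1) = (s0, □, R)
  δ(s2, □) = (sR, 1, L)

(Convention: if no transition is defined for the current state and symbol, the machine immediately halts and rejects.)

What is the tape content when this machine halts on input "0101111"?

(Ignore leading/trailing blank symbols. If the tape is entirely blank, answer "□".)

Execution trace:
Initial: [s0]0101111
Step 1: δ(s0, 0) = (s2, 1, R) → 1[s2]101111
Step 2: δ(s2, 1) = (s0, □, R) → 1□[s0]01111
Step 3: δ(s0, 0) = (s2, 1, R) → 1□1[s2]1111
Step 4: δ(s2, 1) = (s0, □, R) → 1□1□[s0]111
Step 5: δ(s0, 1) = (s1, 0, R) → 1□1□0[s1]11
Step 6: δ(s1, 1) = (s0, □, L) → 1□1□[s0]0□1
Step 7: δ(s0, 0) = (s2, 1, R) → 1□1□1[s2]□1
Step 8: δ(s2, □) = (sR, 1, L) → 1□1□[sR]111

The machine reaches the reject state sR and halts.

Final tape (ignoring leading/trailing blanks): 1□1□111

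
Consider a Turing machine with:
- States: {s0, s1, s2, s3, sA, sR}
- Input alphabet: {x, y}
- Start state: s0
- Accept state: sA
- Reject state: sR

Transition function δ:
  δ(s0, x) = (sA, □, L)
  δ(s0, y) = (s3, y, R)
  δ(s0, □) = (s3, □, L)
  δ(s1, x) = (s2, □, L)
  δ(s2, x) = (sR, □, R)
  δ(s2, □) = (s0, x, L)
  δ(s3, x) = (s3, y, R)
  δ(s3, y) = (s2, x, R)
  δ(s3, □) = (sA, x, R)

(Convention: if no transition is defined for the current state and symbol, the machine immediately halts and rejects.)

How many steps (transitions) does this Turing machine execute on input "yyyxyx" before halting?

Execution trace:
Initial: [s0]yyyxyx
Step 1: δ(s0, y) = (s3, y, R) → y[s3]yyxyx
Step 2: δ(s3, y) = (s2, x, R) → yx[s2]yxyx

No transition is defined for δ(s2, y). By convention the machine halts and rejects.

The machine executed 2 steps before halting.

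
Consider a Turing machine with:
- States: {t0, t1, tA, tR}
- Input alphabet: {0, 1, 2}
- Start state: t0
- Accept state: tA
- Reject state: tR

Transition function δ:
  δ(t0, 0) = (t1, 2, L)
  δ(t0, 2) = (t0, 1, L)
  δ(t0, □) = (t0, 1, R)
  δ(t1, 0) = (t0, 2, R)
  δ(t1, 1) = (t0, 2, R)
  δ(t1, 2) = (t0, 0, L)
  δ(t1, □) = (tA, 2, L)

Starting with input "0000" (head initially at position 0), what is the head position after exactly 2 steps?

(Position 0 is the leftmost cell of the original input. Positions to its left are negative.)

Execution trace (head position shown):
Step 0: [t0]0000  (head at position 0)
Step 1: move left → [t1]□2000  (head at position -1)
Step 2: move left → [tA]□22000  (head at position -2)

After 2 steps, the head is at position -2.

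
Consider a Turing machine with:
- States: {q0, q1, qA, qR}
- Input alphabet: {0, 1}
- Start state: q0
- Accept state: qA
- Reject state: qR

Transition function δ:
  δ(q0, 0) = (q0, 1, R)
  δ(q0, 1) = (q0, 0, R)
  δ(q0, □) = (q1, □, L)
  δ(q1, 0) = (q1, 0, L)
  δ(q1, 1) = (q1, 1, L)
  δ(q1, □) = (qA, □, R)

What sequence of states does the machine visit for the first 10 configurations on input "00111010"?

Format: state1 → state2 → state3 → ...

Execution trace:
Initial: [q0]00111010
Step 1: δ(q0, 0) = (q0, 1, R) → 1[q0]0111010
Step 2: δ(q0, 0) = (q0, 1, R) → 11[q0]111010
Step 3: δ(q0, 1) = (q0, 0, R) → 110[q0]11010
Step 4: δ(q0, 1) = (q0, 0, R) → 1100[q0]1010
Step 5: δ(q0, 1) = (q0, 0, R) → 11000[q0]010
Step 6: δ(q0, 0) = (q0, 1, R) → 110001[q0]10
Step 7: δ(q0, 1) = (q0, 0, R) → 1100010[q0]0
Step 8: δ(q0, 0) = (q0, 1, R) → 11000101[q0]□
Step 9: δ(q0, □) = (q1, □, L) → 1100010[q1]1□

State sequence: q0 → q0 → q0 → q0 → q0 → q0 → q0 → q0 → q0 → q1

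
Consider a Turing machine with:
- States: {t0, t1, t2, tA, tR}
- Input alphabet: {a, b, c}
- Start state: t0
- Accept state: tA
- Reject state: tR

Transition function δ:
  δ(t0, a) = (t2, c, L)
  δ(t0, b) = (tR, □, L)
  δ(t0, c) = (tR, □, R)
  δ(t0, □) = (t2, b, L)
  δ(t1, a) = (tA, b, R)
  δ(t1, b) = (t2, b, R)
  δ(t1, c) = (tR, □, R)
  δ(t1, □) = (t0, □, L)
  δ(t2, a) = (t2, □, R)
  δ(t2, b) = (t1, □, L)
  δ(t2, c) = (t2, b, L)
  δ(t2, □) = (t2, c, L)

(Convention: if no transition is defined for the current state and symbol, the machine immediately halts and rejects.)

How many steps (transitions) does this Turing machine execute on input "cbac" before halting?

Execution trace:
Initial: [t0]cbac
Step 1: δ(t0, c) = (tR, □, R) → □[tR]bac

The machine reaches the reject state tR and halts.

The machine executed 1 step before halting.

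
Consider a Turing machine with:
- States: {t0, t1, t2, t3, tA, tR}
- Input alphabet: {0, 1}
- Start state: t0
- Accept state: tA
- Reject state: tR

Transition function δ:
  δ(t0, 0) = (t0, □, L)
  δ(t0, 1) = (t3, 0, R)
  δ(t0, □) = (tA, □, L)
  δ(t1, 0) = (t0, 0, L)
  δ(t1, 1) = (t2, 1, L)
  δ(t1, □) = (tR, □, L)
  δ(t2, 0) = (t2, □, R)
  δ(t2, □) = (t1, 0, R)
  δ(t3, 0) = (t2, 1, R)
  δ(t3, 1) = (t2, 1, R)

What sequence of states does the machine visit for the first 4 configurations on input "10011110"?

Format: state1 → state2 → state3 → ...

Execution trace:
Initial: [t0]10011110
Step 1: δ(t0, 1) = (t3, 0, R) → 0[t3]0011110
Step 2: δ(t3, 0) = (t2, 1, R) → 01[t2]011110
Step 3: δ(t2, 0) = (t2, □, R) → 01□[t2]11110

No transition is defined for δ(t2, 1). By convention the machine halts and rejects.

State sequence: t0 → t3 → t2 → t2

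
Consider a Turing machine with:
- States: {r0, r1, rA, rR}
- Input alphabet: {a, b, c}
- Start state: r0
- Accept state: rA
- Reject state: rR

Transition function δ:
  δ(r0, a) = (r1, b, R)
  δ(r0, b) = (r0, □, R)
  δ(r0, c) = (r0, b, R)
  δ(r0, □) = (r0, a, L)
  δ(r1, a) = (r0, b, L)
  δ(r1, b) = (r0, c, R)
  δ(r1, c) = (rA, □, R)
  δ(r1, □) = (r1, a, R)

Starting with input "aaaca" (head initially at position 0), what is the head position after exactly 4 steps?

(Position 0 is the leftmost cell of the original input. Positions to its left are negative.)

Execution trace (head position shown):
Step 0: [r0]aaaca  (head at position 0)
Step 1: move right → b[r1]aaca  (head at position 1)
Step 2: move left → [r0]bbaca  (head at position 0)
Step 3: move right → □[r0]baca  (head at position 1)
Step 4: move right → □□[r0]aca  (head at position 2)

After 4 steps, the head is at position 2.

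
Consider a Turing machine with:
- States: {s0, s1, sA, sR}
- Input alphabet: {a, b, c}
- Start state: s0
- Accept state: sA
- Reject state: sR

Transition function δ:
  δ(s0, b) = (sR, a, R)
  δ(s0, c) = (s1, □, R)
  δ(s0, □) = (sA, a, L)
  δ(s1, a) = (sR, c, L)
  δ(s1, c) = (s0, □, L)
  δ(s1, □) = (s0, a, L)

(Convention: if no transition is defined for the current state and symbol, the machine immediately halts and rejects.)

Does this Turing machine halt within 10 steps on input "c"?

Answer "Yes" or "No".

Execution trace:
Initial: [s0]c
Step 1: δ(s0, c) = (s1, □, R) → □[s1]□
Step 2: δ(s1, □) = (s0, a, L) → [s0]□a
Step 3: δ(s0, □) = (sA, a, L) → [sA]□aa

The machine reaches the accept state sA and halts.
The machine halted after 3 steps (within the 10-step bound).

Answer: Yes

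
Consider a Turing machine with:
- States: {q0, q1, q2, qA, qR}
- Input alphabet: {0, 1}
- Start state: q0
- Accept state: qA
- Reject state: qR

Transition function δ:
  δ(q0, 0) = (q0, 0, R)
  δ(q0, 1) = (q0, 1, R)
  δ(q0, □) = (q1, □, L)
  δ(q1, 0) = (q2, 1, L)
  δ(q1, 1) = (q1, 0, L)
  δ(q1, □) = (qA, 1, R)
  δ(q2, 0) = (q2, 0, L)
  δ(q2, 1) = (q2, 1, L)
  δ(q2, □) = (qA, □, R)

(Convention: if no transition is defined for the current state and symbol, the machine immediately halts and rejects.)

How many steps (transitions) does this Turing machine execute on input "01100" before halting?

Execution trace:
Initial: [q0]01100
Step 1: δ(q0, 0) = (q0, 0, R) → 0[q0]1100
Step 2: δ(q0, 1) = (q0, 1, R) → 01[q0]100
Step 3: δ(q0, 1) = (q0, 1, R) → 011[q0]00
Step 4: δ(q0, 0) = (q0, 0, R) → 0110[q0]0
Step 5: δ(q0, 0) = (q0, 0, R) → 01100[q0]□
Step 6: δ(q0, □) = (q1, □, L) → 0110[q1]0□
Step 7: δ(q1, 0) = (q2, 1, L) → 011[q2]01□
Step 8: δ(q2, 0) = (q2, 0, L) → 01[q2]101□
Step 9: δ(q2, 1) = (q2, 1, L) → 0[q2]1101□
Step 10: δ(q2, 1) = (q2, 1, L) → [q2]01101□
Step 11: δ(q2, 0) = (q2, 0, L) → [q2]□01101□
Step 12: δ(q2, □) = (qA, □, R) → □[qA]01101□

The machine reaches the accept state qA and halts.

The machine executed 12 steps before halting.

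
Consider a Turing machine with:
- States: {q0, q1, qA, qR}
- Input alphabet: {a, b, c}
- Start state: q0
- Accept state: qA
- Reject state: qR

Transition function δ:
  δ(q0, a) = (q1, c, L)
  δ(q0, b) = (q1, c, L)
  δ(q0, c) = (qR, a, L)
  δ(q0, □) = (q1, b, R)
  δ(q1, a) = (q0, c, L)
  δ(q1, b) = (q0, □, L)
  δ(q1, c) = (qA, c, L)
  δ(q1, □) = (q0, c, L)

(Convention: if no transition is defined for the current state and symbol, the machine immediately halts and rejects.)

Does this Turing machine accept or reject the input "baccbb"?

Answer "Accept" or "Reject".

Execution trace:
Initial: [q0]baccbb
Step 1: δ(q0, b) = (q1, c, L) → [q1]□caccbb
Step 2: δ(q1, □) = (q0, c, L) → [q0]□ccaccbb
Step 3: δ(q0, □) = (q1, b, R) → b[q1]ccaccbb
Step 4: δ(q1, c) = (qA, c, L) → [qA]bccaccbb

The machine reaches the accept state qA and halts.

Answer: Accept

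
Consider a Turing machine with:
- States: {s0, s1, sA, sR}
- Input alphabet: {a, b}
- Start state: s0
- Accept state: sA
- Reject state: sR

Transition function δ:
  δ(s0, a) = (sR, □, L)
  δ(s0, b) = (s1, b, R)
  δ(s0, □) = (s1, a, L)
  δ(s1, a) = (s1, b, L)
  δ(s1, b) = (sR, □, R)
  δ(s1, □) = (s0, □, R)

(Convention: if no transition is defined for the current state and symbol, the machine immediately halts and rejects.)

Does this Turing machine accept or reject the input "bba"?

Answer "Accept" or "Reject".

Execution trace:
Initial: [s0]bba
Step 1: δ(s0, b) = (s1, b, R) → b[s1]ba
Step 2: δ(s1, b) = (sR, □, R) → b□[sR]a

The machine reaches the reject state sR and halts.

Answer: Reject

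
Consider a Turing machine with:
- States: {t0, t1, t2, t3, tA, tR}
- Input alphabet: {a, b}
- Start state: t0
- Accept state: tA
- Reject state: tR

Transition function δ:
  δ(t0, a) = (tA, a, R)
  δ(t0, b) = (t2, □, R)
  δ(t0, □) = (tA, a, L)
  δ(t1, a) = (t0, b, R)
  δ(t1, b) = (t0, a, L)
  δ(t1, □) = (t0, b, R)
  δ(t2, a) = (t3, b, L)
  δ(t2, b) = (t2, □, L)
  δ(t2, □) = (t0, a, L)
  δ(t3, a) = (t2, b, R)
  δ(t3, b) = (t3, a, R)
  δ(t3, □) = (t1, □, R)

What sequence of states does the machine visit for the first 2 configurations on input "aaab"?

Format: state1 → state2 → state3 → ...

Execution trace:
Initial: [t0]aaab
Step 1: δ(t0, a) = (tA, a, R) → a[tA]aab

The machine reaches the accept state tA and halts.

State sequence: t0 → tA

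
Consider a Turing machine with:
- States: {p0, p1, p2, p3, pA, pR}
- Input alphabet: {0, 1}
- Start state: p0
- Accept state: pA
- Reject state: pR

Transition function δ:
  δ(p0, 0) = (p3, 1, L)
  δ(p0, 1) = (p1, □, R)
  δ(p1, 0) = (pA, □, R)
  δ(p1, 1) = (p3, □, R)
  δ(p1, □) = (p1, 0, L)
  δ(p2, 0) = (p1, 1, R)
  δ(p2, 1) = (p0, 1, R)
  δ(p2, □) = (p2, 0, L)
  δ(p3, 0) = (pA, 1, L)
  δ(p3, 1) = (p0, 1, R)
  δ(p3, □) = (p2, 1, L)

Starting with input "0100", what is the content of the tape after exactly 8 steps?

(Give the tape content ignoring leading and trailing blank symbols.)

Execution trace:
Initial: [p0]0100
Step 1: δ(p0, 0) = (p3, 1, L) → [p3]□1100
Step 2: δ(p3, □) = (p2, 1, L) → [p2]□11100
Step 3: δ(p2, □) = (p2, 0, L) → [p2]□011100
Step 4: δ(p2, □) = (p2, 0, L) → [p2]□0011100
Step 5: δ(p2, □) = (p2, 0, L) → [p2]□00011100
Step 6: δ(p2, □) = (p2, 0, L) → [p2]□000011100
Step 7: δ(p2, □) = (p2, 0, L) → [p2]□0000011100
Step 8: δ(p2, □) = (p2, 0, L) → [p2]□00000011100

After 8 steps, the tape (ignoring leading/trailing blanks) is: 00000011100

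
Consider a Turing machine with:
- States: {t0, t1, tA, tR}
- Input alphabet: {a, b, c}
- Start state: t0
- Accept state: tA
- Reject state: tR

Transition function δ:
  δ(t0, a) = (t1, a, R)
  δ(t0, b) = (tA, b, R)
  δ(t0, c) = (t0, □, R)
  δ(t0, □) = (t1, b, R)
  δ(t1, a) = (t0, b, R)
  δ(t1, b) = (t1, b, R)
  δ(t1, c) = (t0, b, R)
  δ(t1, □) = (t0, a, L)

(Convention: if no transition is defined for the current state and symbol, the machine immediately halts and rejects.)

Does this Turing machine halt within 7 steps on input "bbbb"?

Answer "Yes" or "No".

Execution trace:
Initial: [t0]bbbb
Step 1: δ(t0, b) = (tA, b, R) → b[tA]bbb

The machine reaches the accept state tA and halts.
The machine halted after 1 step (within the 7-step bound).

Answer: Yes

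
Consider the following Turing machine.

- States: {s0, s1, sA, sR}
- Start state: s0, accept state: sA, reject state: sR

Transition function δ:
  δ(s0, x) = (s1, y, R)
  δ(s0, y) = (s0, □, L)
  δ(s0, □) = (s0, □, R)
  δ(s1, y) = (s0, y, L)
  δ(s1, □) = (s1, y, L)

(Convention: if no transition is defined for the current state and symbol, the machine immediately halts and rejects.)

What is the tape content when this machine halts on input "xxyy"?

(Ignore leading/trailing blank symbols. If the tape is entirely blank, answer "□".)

Execution trace:
Initial: [s0]xxyy
Step 1: δ(s0, x) = (s1, y, R) → y[s1]xyy

No transition is defined for δ(s1, x). By convention the machine halts and rejects.

Final tape (ignoring leading/trailing blanks): yxyy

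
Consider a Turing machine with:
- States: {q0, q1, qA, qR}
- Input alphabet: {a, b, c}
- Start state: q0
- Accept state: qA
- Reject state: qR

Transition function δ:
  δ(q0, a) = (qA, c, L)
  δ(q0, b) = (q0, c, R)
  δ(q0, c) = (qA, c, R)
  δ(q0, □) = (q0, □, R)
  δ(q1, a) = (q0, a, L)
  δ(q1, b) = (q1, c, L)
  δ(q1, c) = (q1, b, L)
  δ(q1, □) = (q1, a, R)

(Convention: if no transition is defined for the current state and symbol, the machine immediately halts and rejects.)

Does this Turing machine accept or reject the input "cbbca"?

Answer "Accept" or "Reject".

Execution trace:
Initial: [q0]cbbca
Step 1: δ(q0, c) = (qA, c, R) → c[qA]bbca

The machine reaches the accept state qA and halts.

Answer: Accept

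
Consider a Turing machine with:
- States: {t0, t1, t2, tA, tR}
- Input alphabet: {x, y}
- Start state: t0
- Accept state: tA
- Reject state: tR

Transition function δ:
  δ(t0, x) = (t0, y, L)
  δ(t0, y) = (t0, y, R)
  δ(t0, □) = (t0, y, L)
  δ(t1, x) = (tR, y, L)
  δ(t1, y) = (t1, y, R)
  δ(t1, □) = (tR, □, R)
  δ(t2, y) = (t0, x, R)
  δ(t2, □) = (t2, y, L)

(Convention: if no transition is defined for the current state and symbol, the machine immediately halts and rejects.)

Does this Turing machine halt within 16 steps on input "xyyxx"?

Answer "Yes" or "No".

Execution trace:
Initial: [t0]xyyxx
Step 1: δ(t0, x) = (t0, y, L) → [t0]□yyyxx
Step 2: δ(t0, □) = (t0, y, L) → [t0]□yyyyxx
Step 3: δ(t0, □) = (t0, y, L) → [t0]□yyyyyxx
Step 4: δ(t0, □) = (t0, y, L) → [t0]□yyyyyyxx
Step 5: δ(t0, □) = (t0, y, L) → [t0]□yyyyyyyxx
Step 6: δ(t0, □) = (t0, y, L) → [t0]□yyyyyyyyxx
Step 7: δ(t0, □) = (t0, y, L) → [t0]□yyyyyyyyyxx
Step 8: δ(t0, □) = (t0, y, L) → [t0]□yyyyyyyyyyxx
Step 9: δ(t0, □) = (t0, y, L) → [t0]□yyyyyyyyyyyxx
Step 10: δ(t0, □) = (t0, y, L) → [t0]□yyyyyyyyyyyyxx
Step 11: δ(t0, □) = (t0, y, L) → [t0]□yyyyyyyyyyyyyxx
Step 12: δ(t0, □) = (t0, y, L) → [t0]□yyyyyyyyyyyyyyxx
Step 13: δ(t0, □) = (t0, y, L) → [t0]□yyyyyyyyyyyyyyyxx
Step 14: δ(t0, □) = (t0, y, L) → [t0]□yyyyyyyyyyyyyyyyxx
Step 15: δ(t0, □) = (t0, y, L) → [t0]□yyyyyyyyyyyyyyyyyxx
Step 16: δ(t0, □) = (t0, y, L) → [t0]□yyyyyyyyyyyyyyyyyyxx

The machine has not reached a halting state after 16 steps.
The machine did not halt within the 16-step bound.

Answer: No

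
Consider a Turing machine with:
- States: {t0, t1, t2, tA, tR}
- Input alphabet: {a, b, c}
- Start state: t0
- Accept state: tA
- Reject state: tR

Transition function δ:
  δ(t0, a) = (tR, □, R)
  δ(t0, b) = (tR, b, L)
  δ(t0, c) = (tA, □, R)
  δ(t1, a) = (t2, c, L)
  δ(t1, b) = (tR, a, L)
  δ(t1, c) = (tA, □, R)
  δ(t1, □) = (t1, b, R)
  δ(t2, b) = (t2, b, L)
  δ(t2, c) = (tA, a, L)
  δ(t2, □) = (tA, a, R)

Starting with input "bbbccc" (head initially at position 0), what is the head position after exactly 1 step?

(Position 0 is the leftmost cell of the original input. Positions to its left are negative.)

Execution trace (head position shown):
Step 0: [t0]bbbccc  (head at position 0)
Step 1: move left → [tR]□bbbccc  (head at position -1)

After 1 step, the head is at position -1.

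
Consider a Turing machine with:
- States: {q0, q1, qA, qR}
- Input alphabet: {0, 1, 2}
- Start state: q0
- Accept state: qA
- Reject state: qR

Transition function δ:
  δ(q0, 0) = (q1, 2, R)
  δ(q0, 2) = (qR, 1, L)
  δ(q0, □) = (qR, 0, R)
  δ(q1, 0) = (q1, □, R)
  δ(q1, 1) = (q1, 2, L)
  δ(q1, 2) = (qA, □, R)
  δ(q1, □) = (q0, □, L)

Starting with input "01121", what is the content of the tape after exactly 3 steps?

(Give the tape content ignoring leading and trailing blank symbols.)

Execution trace:
Initial: [q0]01121
Step 1: δ(q0, 0) = (q1, 2, R) → 2[q1]1121
Step 2: δ(q1, 1) = (q1, 2, L) → [q1]22121
Step 3: δ(q1, 2) = (qA, □, R) → □[qA]2121

The machine reaches the accept state qA and halts.

After 3 steps, the tape (ignoring leading/trailing blanks) is: 2121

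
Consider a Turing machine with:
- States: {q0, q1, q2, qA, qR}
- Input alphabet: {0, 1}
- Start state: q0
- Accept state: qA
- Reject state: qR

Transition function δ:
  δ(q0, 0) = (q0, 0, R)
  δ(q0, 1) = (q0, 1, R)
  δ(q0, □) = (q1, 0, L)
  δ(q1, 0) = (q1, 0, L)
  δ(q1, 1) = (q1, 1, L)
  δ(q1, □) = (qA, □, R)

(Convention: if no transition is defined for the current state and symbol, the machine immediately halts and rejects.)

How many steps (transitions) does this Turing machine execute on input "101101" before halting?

Execution trace:
Initial: [q0]101101
Step 1: δ(q0, 1) = (q0, 1, R) → 1[q0]01101
Step 2: δ(q0, 0) = (q0, 0, R) → 10[q0]1101
Step 3: δ(q0, 1) = (q0, 1, R) → 101[q0]101
Step 4: δ(q0, 1) = (q0, 1, R) → 1011[q0]01
Step 5: δ(q0, 0) = (q0, 0, R) → 10110[q0]1
Step 6: δ(q0, 1) = (q0, 1, R) → 101101[q0]□
Step 7: δ(q0, □) = (q1, 0, L) → 10110[q1]10
Step 8: δ(q1, 1) = (q1, 1, L) → 1011[q1]010
Step 9: δ(q1, 0) = (q1, 0, L) → 101[q1]1010
Step 10: δ(q1, 1) = (q1, 1, L) → 10[q1]11010
Step 11: δ(q1, 1) = (q1, 1, L) → 1[q1]011010
Step 12: δ(q1, 0) = (q1, 0, L) → [q1]1011010
Step 13: δ(q1, 1) = (q1, 1, L) → [q1]□1011010
Step 14: δ(q1, □) = (qA, □, R) → □[qA]1011010

The machine reaches the accept state qA and halts.

The machine executed 14 steps before halting.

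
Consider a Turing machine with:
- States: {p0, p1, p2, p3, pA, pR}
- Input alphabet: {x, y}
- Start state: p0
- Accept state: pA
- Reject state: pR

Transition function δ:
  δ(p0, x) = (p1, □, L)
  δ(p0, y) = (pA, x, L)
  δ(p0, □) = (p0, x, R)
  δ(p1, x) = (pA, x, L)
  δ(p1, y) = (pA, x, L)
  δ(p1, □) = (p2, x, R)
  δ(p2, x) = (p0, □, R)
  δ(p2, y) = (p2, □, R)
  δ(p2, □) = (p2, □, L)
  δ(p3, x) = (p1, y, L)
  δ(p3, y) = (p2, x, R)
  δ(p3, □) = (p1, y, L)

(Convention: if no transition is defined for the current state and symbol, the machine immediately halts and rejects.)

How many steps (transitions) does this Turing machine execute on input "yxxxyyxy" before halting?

Execution trace:
Initial: [p0]yxxxyyxy
Step 1: δ(p0, y) = (pA, x, L) → [pA]□xxxxyyxy

The machine reaches the accept state pA and halts.

The machine executed 1 step before halting.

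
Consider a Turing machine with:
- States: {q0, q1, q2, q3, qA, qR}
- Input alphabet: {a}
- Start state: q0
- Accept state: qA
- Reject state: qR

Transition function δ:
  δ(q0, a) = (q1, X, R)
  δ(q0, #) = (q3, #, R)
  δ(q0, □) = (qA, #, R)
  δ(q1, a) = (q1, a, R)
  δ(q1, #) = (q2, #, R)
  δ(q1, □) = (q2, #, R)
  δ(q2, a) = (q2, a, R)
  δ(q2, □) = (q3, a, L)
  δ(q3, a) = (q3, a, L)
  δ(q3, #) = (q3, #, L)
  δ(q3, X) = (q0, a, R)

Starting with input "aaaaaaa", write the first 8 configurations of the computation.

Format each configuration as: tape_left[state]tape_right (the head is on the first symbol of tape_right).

Transitions applied:
Step 1: δ(q0, a) = (q1, X, R)
Step 2: δ(q1, a) = (q1, a, R)
Step 3: δ(q1, a) = (q1, a, R)
Step 4: δ(q1, a) = (q1, a, R)
Step 5: δ(q1, a) = (q1, a, R)
Step 6: δ(q1, a) = (q1, a, R)
Step 7: δ(q1, a) = (q1, a, R)

The first 8 configurations are:
[q0]aaaaaaa ⊢ X[q1]aaaaaa ⊢ Xa[q1]aaaaa ⊢ Xaa[q1]aaaa ⊢ Xaaa[q1]aaa ⊢ Xaaaa[q1]aa ⊢ Xaaaaa[q1]a ⊢ Xaaaaaa[q1]□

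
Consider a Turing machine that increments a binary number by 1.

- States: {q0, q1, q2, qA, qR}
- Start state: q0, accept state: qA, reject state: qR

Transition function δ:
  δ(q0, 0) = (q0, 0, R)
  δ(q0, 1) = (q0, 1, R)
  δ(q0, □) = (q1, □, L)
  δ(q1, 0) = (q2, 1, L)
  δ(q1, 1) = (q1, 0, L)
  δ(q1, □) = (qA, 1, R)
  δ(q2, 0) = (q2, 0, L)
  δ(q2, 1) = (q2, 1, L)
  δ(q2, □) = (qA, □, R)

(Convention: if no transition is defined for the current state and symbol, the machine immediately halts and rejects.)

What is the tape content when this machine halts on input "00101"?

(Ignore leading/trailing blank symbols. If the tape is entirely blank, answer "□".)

Execution trace:
Initial: [q0]00101
Step 1: δ(q0, 0) = (q0, 0, R) → 0[q0]0101
Step 2: δ(q0, 0) = (q0, 0, R) → 00[q0]101
Step 3: δ(q0, 1) = (q0, 1, R) → 001[q0]01
Step 4: δ(q0, 0) = (q0, 0, R) → 0010[q0]1
Step 5: δ(q0, 1) = (q0, 1, R) → 00101[q0]□
Step 6: δ(q0, □) = (q1, □, L) → 0010[q1]1□
Step 7: δ(q1, 1) = (q1, 0, L) → 001[q1]00□
Step 8: δ(q1, 0) = (q2, 1, L) → 00[q2]110□
Step 9: δ(q2, 1) = (q2, 1, L) → 0[q2]0110□
Step 10: δ(q2, 0) = (q2, 0, L) → [q2]00110□
Step 11: δ(q2, 0) = (q2, 0, L) → [q2]□00110□
Step 12: δ(q2, □) = (qA, □, R) → □[qA]00110□

The machine reaches the accept state qA and halts.

Final tape (ignoring leading/trailing blanks): 00110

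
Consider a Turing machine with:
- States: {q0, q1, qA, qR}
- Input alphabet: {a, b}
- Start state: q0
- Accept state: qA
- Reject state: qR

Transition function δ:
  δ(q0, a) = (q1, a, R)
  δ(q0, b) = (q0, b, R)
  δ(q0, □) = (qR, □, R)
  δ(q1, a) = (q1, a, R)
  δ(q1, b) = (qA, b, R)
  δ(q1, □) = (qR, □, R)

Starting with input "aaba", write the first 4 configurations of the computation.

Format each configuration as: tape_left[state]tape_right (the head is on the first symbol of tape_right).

Transitions applied:
Step 1: δ(q0, a) = (q1, a, R)
Step 2: δ(q1, a) = (q1, a, R)
Step 3: δ(q1, b) = (qA, b, R)

The first 4 configurations are:
[q0]aaba ⊢ a[q1]aba ⊢ aa[q1]ba ⊢ aab[qA]a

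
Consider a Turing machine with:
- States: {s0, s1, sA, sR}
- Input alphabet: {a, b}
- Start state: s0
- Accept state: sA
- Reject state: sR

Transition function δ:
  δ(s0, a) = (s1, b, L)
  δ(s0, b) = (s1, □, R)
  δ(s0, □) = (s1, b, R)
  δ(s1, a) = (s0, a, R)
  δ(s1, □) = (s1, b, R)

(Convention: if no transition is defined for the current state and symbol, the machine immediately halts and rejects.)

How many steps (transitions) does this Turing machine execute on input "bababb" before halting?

Execution trace:
Initial: [s0]bababb
Step 1: δ(s0, b) = (s1, □, R) → □[s1]ababb
Step 2: δ(s1, a) = (s0, a, R) → □a[s0]babb
Step 3: δ(s0, b) = (s1, □, R) → □a□[s1]abb
Step 4: δ(s1, a) = (s0, a, R) → □a□a[s0]bb
Step 5: δ(s0, b) = (s1, □, R) → □a□a□[s1]b

No transition is defined for δ(s1, b). By convention the machine halts and rejects.

The machine executed 5 steps before halting.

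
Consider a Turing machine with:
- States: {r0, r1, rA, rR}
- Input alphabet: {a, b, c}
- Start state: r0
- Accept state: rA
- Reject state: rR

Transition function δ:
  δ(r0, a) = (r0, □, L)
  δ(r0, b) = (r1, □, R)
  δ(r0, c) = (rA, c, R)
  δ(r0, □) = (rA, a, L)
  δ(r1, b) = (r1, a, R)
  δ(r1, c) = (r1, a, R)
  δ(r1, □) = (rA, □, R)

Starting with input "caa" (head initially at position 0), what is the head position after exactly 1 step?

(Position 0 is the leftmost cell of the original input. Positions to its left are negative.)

Execution trace (head position shown):
Step 0: [r0]caa  (head at position 0)
Step 1: move right → c[rA]aa  (head at position 1)

After 1 step, the head is at position 1.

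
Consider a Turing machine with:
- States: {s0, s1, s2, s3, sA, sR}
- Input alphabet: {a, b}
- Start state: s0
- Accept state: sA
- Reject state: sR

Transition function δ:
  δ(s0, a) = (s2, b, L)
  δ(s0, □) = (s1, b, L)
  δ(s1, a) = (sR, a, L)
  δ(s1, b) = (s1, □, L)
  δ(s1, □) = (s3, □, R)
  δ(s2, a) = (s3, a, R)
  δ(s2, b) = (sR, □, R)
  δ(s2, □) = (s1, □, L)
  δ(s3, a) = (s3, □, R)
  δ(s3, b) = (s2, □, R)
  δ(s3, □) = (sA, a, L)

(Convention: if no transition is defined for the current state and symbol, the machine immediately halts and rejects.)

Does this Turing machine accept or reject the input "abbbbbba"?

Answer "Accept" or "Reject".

Execution trace:
Initial: [s0]abbbbbba
Step 1: δ(s0, a) = (s2, b, L) → [s2]□bbbbbbba
Step 2: δ(s2, □) = (s1, □, L) → [s1]□□bbbbbbba
Step 3: δ(s1, □) = (s3, □, R) → □[s3]□bbbbbbba
Step 4: δ(s3, □) = (sA, a, L) → [sA]□abbbbbbba

The machine reaches the accept state sA and halts.

Answer: Accept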